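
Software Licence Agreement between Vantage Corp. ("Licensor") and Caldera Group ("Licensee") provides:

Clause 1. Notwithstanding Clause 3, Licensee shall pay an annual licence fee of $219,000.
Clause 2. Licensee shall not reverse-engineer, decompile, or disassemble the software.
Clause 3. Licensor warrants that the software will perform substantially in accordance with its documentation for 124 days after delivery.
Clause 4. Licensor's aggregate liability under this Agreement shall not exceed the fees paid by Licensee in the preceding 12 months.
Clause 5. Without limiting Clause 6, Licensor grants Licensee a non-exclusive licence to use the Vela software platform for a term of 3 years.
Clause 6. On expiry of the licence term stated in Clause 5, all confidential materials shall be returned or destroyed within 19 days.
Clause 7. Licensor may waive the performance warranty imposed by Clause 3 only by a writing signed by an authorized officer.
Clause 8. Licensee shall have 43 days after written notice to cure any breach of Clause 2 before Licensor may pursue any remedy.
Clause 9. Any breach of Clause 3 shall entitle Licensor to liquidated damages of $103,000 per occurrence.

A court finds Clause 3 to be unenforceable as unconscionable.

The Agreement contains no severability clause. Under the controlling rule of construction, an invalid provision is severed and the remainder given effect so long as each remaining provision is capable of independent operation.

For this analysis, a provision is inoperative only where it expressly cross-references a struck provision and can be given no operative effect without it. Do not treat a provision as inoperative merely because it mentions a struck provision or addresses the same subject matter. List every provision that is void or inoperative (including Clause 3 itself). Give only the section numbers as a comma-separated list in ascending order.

Clause 3 is struck. Clause 7 operates only by reference to Clause 3, so it falls with Clause 3. The whole of Clause 9 is the liquidated-damages amount, defined by reference to Clause 3, so Clause 9 cannot stand once Clause 3 is removed. Although Clause 1 refers to Clause 3, its operative terms do not depend on Clause 3, so it remains in effect. Under the stated default rule, only provisions that cannot operate independently fall away; the rest are enforced. That leaves Clause 1, Clause 2, Clause 4, Clause 5, Clause 6, and Clause 8 in effect.

3, 7, 9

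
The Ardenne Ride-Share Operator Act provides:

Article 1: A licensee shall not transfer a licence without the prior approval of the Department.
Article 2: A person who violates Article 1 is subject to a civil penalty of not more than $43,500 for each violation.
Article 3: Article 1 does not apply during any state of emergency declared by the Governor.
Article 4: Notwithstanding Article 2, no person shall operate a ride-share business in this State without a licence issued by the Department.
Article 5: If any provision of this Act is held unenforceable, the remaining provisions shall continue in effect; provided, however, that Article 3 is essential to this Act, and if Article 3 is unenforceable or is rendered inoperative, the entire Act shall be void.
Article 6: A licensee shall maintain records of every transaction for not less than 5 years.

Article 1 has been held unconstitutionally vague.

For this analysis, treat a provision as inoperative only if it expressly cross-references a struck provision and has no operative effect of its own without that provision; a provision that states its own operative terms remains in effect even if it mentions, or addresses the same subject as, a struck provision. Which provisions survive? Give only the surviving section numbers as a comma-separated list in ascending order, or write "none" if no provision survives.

Article 1 is struck. Article 2 operates only by reference to Article 1, so it falls with Article 1. Article 3 operates only by reference to Article 1, so it falls with Article 1. Article 5 makes Article 3 an essential term, and Article 3 has been rendered inoperative by the cascade; under Article 5, the entire Act is therefore void. No provision of the Act survives.

none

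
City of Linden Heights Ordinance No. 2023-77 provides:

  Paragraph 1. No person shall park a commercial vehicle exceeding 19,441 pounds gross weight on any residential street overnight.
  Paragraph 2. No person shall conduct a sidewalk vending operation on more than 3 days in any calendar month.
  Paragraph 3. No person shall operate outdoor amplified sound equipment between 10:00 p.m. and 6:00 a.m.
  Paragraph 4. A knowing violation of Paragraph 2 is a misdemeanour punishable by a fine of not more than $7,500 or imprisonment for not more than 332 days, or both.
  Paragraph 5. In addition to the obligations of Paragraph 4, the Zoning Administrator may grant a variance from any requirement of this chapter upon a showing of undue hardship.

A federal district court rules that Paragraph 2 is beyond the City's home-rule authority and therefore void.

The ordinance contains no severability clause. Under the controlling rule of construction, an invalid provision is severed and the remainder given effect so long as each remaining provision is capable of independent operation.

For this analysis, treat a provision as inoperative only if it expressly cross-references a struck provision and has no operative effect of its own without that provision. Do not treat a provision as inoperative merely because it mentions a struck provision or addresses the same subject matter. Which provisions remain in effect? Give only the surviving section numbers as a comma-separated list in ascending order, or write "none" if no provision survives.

Paragraph 2 is struck. Paragraph 4 has no operative effect of its own apart from Paragraph 2 and is therefore inoperative. Although Paragraph 5 refers to Paragraph 4, its operative terms do not depend on Paragraph 4, so it remains in effect. With no severability clause, the stated default rule severs what cannot stand and enforces each remaining provision that can operate on its own. That leaves Paragraph 1, Paragraph 3, and Paragraph 5 in effect.

1, 3, 5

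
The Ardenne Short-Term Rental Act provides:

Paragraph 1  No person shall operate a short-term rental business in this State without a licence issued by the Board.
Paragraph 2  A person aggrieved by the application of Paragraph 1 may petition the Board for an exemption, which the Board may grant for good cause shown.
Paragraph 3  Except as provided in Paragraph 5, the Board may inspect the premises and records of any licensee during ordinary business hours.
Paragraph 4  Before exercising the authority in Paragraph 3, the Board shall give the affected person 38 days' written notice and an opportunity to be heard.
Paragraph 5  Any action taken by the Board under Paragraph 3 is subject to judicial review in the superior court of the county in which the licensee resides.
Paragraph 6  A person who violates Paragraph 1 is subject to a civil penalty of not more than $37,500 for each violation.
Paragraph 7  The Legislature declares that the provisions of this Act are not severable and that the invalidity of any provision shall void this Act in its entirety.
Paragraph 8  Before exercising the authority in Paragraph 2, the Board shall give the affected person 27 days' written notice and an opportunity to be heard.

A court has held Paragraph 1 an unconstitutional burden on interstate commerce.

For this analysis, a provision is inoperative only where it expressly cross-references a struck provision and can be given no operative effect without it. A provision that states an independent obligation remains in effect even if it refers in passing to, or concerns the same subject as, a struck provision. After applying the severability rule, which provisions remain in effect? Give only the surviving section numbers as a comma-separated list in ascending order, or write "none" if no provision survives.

Paragraph 1 is struck. Paragraph 2 merely fixes the exemption procedure for Paragraph 1; with Paragraph 1 gone it has nothing to operate on and falls away. Paragraph 6 has no operative effect of its own apart from Paragraph 1 and is therefore inoperative. Paragraph 8 merely fixes the notice-and-hearing requirement for Paragraph 2; with Paragraph 2 gone it has nothing to operate on and falls away. Paragraph 7 provides that the Act is not severable, so the invalidity of any one provision voids the entire Act. No provision of the Act survives.

none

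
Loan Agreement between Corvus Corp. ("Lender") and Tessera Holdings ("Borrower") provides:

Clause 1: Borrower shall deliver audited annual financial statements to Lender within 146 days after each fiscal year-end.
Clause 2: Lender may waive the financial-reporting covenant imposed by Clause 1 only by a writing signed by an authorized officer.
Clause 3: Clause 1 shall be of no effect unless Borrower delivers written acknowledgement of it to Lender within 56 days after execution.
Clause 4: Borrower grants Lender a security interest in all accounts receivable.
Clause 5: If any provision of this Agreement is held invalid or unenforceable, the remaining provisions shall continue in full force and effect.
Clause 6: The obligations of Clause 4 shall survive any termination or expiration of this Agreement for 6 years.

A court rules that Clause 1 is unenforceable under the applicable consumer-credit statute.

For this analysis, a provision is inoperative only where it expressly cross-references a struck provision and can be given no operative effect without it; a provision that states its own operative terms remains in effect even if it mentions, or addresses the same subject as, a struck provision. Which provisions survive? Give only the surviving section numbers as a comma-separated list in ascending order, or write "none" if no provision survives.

4, 5, 6

Clause 1 is struck. The only function of Clause 2 is the waiver condition for Clause 1, so it cannot stand once Clause 1 is removed. Clause 3 has no operative effect of its own apart from Clause 1 and is therefore inoperative. Clause 5 is a severability clause and preserves every provision that can still be given independent effect. That leaves Clause 4, Clause 5, and Clause 6 in effect.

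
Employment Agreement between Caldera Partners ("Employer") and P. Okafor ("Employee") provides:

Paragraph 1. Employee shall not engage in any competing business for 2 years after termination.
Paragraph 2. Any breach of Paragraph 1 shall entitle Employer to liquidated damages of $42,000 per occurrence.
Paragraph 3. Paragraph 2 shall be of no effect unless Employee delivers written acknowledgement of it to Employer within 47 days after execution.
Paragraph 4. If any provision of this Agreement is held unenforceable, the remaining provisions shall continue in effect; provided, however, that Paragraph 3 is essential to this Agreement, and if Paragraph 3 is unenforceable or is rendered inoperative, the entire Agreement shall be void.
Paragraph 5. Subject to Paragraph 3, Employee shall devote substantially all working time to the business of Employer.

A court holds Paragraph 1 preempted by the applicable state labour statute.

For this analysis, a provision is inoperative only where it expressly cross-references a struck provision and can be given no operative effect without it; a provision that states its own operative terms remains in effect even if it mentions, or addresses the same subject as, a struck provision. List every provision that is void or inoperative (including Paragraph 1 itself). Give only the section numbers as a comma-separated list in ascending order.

Paragraph 1 is struck. Paragraph 2 does nothing except set the liquidated-damages amount by reference to Paragraph 1; with Paragraph 1 gone it has no independent effect and is inoperative. Paragraph 3 operates only by reference to Paragraph 2, so it falls with Paragraph 2. Paragraph 4 makes Paragraph 3 an essential term, and Paragraph 3 has been rendered inoperative by the cascade; under Paragraph 4, the entire Agreement is therefore void. No provision of the Agreement survives.

1, 2, 3, 4, 5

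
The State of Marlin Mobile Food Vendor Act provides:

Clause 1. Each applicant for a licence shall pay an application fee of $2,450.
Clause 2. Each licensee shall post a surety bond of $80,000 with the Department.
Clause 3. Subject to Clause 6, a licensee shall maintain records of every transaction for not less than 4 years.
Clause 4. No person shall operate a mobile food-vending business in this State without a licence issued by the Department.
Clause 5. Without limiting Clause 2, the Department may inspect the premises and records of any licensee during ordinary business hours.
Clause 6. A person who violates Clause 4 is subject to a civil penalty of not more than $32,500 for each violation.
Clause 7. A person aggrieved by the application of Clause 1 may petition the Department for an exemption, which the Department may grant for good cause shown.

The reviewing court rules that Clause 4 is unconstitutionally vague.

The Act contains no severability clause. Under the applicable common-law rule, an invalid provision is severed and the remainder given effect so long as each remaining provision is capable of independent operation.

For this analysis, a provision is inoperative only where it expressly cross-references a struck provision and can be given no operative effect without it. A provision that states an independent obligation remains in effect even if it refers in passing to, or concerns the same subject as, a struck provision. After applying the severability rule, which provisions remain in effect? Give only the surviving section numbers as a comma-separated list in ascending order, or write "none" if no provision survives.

1, 2, 3, 5, 7

Clause 4 is struck. Clause 6 has no operative effect of its own apart from Clause 4 and is therefore inoperative. Clause 3 mentions Clause 6 but its own obligation stands independently of Clause 6, so Clause 3 is not affected. Under the stated default rule, only provisions that cannot operate independently fall away; the rest are enforced. That leaves Clause 1, Clause 2, Clause 3, Clause 5, and Clause 7 in effect.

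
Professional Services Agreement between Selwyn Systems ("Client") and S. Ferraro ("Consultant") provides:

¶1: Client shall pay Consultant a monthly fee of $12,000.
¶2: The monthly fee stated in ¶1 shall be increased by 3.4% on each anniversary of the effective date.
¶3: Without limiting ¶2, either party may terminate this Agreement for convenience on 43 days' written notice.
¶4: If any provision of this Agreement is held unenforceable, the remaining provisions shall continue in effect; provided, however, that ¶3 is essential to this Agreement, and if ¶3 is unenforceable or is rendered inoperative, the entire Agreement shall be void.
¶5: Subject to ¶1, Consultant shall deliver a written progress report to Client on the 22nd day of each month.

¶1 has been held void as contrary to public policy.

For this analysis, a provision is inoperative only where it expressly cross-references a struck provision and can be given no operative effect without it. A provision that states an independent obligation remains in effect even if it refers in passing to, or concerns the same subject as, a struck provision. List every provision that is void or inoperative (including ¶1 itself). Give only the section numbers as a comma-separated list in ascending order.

¶1 is struck. The whole of ¶2 is the escalation of the monthly fee, defined by reference to ¶1, so ¶2 cannot stand once ¶1 is removed. Although ¶5 refers to ¶1, its operative terms do not depend on ¶1, so it remains in effect. Although ¶3 refers to ¶2, its operative terms do not depend on ¶2, so it remains in effect. ¶4 makes ¶3 an essential term, but ¶3 is unaffected, so the severability proviso in ¶4 preserves the remaining provisions. That leaves ¶3, ¶4, and ¶5 in effect.

1, 2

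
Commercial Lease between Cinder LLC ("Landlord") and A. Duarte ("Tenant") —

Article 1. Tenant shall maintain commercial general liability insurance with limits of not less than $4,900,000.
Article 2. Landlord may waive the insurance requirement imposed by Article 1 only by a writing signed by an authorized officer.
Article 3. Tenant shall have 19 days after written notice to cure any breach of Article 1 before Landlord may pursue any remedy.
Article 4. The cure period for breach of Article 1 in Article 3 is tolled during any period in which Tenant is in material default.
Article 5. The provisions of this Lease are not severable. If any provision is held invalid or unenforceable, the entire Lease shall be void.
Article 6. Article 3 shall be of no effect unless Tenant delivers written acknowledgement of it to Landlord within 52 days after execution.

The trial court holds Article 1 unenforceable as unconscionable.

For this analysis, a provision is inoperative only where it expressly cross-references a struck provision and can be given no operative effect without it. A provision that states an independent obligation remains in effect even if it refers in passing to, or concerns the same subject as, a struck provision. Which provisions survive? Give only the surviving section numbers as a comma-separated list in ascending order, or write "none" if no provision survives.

none

Article 1 is struck. Article 2 operates only by reference to Article 1, so it falls with Article 1. Article 3 operates only by reference to Article 1, so it falls with Article 1. Article 4 has no operative effect of its own apart from Article 3 and is therefore inoperative. Article 6 merely fixes the acknowledgement condition for Article 3; with Article 3 gone it has nothing to operate on and falls away. Article 5 provides that the Lease is not severable, so the invalidity of any one provision voids the entire Lease. No provision of the Lease survives.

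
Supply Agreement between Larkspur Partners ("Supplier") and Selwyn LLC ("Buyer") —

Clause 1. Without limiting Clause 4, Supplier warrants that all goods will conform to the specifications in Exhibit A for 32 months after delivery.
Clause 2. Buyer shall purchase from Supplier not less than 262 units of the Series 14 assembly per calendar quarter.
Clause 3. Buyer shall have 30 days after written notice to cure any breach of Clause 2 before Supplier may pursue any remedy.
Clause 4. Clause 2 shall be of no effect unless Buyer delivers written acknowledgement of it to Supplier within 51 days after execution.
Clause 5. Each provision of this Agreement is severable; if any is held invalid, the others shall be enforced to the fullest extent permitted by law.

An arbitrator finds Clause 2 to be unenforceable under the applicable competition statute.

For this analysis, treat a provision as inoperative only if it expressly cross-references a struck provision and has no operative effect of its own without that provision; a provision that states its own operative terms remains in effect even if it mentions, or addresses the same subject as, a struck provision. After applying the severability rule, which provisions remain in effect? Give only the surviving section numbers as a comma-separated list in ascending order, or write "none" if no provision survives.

Clause 2 is struck. Clause 3 has no operative effect of its own apart from Clause 2 and is therefore inoperative. Clause 4 merely fixes the acknowledgement condition for Clause 2; with Clause 2 gone it has nothing to operate on and falls away. Although Clause 1 refers to Clause 4, its operative terms do not depend on Clause 4, so it remains in effect. Under the severability clause in Clause 5, the remaining provisions continue in force. Clause 1 and Clause 5 remain in effect.

1, 5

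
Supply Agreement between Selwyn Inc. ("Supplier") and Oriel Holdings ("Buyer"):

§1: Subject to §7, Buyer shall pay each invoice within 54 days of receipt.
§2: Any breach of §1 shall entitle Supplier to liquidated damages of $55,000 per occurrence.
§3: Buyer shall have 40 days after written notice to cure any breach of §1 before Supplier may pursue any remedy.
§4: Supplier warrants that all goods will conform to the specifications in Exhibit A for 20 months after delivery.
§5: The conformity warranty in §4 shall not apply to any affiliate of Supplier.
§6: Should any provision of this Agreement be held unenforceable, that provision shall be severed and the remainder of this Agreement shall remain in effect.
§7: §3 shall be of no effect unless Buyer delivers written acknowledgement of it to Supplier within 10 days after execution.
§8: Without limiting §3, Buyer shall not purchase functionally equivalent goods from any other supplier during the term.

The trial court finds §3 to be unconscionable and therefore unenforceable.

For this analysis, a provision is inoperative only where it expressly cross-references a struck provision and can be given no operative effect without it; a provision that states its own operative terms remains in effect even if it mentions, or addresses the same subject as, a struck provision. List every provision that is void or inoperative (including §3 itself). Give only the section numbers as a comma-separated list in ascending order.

3, 7

§3 is struck. §7 has no operative effect of its own apart from §3 and is therefore inoperative. §8 mentions §3 but its own obligation stands independently of §3, so §8 is not affected. Although §1 refers to §7, its operative terms do not depend on §7, so it remains in effect. Under the severability clause in §6, the remaining provisions continue in force. That leaves §1, §2, §4, §5, §6, and §8 in effect.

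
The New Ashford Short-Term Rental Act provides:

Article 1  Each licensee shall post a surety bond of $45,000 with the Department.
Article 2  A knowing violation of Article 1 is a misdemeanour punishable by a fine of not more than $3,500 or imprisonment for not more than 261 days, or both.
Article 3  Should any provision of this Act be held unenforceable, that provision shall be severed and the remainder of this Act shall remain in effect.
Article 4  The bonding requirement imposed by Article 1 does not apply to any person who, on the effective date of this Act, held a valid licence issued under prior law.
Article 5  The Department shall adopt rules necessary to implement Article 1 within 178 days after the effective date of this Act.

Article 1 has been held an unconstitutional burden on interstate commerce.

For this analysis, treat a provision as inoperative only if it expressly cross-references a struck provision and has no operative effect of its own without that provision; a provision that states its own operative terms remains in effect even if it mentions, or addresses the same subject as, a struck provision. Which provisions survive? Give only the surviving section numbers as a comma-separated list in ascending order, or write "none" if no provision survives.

Article 1 is struck. The only function of Article 2 is the criminal penalty for violating Article 1, so it cannot stand once Article 1 is removed. Article 4 has no operative effect of its own apart from Article 1 and is therefore inoperative. The only function of Article 5 is the rulemaking mandate for Article 1, so it cannot stand once Article 1 is removed. Article 3 is a severability clause and preserves every provision that can still be given independent effect. Only Article 3 remains in effect.

3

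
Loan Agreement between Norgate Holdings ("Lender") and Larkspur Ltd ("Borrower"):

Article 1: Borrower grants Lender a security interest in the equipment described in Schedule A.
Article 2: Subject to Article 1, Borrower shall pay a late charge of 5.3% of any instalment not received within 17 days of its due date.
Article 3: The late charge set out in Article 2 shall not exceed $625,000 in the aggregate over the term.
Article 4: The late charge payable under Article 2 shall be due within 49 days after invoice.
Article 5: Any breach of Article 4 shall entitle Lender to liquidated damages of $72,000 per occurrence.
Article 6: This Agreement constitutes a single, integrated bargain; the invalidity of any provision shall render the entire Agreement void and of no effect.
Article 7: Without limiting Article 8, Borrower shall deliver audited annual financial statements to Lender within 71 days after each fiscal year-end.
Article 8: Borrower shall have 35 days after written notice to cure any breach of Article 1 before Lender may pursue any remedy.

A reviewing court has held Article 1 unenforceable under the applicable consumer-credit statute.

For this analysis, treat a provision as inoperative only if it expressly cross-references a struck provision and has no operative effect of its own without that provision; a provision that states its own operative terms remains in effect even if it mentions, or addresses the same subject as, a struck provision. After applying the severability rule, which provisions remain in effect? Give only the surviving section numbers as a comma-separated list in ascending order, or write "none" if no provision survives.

Article 1 is struck. Article 8 merely fixes the cure period for breach of Article 1; with Article 1 gone it has nothing to operate on and falls away. Article 6 provides that the Agreement is not severable, so the invalidity of any one provision voids the entire Agreement. No provision of the Agreement survives.

none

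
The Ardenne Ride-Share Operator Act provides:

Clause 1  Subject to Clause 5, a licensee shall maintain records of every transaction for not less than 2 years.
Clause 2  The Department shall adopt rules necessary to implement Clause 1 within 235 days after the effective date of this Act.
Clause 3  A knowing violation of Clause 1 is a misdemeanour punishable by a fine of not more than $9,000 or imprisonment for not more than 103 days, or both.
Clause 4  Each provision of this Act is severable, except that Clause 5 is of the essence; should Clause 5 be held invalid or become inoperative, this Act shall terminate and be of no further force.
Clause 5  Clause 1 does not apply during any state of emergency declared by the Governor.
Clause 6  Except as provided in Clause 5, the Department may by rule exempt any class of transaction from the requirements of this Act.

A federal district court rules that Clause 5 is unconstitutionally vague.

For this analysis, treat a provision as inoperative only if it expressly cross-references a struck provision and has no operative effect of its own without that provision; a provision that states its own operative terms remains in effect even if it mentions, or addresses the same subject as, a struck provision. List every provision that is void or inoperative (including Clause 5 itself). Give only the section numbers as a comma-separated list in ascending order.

Clause 5 is struck. No other provision's operative terms depend on Clause 5. Clause 4 makes Clause 5 an essential term, and Clause 5 is the provision held invalid; under Clause 4, the entire Act is therefore void. No provision of the Act survives.

1, 2, 3, 4, 5, 6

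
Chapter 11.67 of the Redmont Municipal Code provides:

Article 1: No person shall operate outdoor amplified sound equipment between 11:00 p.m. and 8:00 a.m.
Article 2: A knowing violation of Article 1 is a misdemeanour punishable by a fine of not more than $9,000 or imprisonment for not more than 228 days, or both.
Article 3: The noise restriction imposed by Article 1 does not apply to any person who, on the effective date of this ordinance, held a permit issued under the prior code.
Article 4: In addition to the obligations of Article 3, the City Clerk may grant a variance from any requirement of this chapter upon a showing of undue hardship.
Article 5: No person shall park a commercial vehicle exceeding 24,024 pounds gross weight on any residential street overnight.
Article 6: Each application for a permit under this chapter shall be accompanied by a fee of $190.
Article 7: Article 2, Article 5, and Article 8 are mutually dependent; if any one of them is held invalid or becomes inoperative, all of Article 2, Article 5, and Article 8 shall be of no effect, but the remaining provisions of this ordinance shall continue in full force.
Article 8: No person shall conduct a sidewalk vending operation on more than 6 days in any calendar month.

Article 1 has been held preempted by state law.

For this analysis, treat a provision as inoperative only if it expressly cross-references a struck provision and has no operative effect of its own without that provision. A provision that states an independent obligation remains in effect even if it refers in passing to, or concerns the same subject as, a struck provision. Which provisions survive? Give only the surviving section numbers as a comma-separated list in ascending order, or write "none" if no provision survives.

4, 6, 7

Article 1 is struck. Article 2 has no operative effect of its own apart from Article 1 and is therefore inoperative. Article 3 merely fixes the grandfather exemption from Article 1; with Article 1 gone it has nothing to operate on and falls away. Although Article 4 refers to Article 3, its operative terms do not depend on Article 3, so it remains in effect. Article 7 declares Article 2, Article 5, and Article 8 mutually dependent; since one of them has fallen, all of them are of no effect. That brings down Article 5 and Article 8 as well. The remainder continues in force under Article 7. The provisions still in force are Article 4, Article 6, and Article 7.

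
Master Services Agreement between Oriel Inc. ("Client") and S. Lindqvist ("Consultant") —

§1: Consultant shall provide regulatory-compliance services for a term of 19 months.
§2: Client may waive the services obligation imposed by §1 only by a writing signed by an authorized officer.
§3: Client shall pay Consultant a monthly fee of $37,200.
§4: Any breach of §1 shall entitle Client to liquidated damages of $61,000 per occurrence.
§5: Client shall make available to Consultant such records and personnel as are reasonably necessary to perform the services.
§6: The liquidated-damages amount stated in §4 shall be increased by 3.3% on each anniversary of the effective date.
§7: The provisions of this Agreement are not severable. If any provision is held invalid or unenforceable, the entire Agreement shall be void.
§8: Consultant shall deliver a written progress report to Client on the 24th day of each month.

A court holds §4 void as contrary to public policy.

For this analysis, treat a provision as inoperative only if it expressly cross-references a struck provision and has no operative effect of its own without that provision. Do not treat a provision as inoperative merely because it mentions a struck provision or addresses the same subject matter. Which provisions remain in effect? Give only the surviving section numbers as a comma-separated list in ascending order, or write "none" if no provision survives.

none

§4 is struck. The whole of §6 is the escalation of the liquidated-damages amount, defined by reference to §4, so §6 cannot stand once §4 is removed. §7 provides that the Agreement is not severable, so the invalidity of any one provision voids the entire Agreement. No provision of the Agreement survives.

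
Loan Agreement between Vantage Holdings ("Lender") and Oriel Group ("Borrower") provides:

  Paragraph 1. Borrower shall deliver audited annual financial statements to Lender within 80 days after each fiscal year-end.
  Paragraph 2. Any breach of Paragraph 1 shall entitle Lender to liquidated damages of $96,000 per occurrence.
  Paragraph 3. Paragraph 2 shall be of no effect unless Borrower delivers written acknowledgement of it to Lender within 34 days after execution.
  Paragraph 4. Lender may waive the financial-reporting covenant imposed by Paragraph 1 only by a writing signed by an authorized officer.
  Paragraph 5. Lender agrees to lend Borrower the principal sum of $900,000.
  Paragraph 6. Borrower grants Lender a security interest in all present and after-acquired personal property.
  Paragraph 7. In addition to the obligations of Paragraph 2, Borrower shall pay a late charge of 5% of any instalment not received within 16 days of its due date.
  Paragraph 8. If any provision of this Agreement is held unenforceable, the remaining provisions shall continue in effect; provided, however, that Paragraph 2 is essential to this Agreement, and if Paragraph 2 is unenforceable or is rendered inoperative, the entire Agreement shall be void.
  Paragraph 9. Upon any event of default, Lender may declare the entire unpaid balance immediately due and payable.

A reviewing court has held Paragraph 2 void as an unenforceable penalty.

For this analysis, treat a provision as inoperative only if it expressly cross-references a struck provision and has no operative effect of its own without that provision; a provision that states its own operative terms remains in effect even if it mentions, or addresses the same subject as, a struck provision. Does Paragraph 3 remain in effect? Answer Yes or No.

No

Paragraph 2 is struck. Paragraph 3 merely fixes the acknowledgement condition for Paragraph 2; with Paragraph 2 gone it has nothing to operate on and falls away. Paragraph 8 makes Paragraph 2 an essential term, and Paragraph 2 is the provision held invalid; under Paragraph 8, the entire Agreement is therefore void. No provision of the Agreement survives. Paragraph 3 is among the inoperative provisions, so the answer is no.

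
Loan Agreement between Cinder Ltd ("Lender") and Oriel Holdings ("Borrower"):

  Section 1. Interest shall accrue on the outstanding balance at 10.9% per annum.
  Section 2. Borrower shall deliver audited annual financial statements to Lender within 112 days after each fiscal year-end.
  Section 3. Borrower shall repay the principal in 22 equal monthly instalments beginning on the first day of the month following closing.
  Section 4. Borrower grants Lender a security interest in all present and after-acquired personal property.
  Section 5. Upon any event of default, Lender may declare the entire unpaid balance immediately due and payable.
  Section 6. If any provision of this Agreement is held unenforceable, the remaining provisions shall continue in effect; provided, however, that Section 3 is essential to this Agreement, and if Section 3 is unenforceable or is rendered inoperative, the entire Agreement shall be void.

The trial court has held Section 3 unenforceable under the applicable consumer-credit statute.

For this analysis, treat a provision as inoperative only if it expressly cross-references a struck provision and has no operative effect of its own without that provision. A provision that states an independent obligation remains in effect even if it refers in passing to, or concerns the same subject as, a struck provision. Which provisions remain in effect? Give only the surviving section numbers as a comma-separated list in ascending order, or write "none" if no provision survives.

none

Section 3 is struck. Nothing else in the Agreement is defined by reference to Section 3. Section 6 makes Section 3 an essential term, and Section 3 is the provision held invalid; under Section 6, the entire Agreement is therefore void. No provision of the Agreement survives.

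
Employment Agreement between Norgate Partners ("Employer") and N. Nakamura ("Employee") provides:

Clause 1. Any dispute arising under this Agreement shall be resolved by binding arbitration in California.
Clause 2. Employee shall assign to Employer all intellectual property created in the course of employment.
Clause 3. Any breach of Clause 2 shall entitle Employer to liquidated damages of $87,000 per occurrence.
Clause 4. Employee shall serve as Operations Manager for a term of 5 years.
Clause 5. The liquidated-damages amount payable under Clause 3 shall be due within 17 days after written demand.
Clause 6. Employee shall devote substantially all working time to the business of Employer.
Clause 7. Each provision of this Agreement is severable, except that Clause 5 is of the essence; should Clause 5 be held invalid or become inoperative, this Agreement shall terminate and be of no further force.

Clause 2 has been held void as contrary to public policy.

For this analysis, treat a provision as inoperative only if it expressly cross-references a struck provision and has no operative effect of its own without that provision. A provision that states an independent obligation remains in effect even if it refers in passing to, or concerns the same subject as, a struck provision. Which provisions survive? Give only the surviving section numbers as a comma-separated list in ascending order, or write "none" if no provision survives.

none

Clause 2 is struck. The whole of Clause 3 is the liquidated-damages amount, defined by reference to Clause 2, so Clause 3 cannot stand once Clause 2 is removed. Clause 5 does nothing except set the payment deadline for the liquidated-damages amount by reference to Clause 3; with Clause 3 gone it has no independent effect and is inoperative. Clause 7 makes Clause 5 an essential term, and Clause 5 has been rendered inoperative by the cascade; under Clause 7, the entire Agreement is therefore void. No provision of the Agreement survives.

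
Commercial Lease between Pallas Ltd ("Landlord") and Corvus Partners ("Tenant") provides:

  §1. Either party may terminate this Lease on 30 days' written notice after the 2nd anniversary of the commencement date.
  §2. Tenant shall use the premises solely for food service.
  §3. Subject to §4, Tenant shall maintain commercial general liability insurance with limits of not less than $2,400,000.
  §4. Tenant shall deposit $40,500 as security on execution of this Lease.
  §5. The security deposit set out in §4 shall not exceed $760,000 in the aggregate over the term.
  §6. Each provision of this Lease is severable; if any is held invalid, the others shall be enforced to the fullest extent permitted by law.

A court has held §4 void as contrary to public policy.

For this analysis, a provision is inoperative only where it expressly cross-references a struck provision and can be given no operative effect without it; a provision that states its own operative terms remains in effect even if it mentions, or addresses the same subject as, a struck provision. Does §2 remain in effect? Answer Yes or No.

Yes

§4 is struck. §5 has no operative effect of its own apart from §4 and is therefore inoperative. Although §3 refers to §4, its operative terms do not depend on §4, so it remains in effect. §6 is a severability clause and preserves every provision that can still be given independent effect. §1, §2, §3, and §6 remain in effect. §2 is among the surviving provisions, so the answer is yes.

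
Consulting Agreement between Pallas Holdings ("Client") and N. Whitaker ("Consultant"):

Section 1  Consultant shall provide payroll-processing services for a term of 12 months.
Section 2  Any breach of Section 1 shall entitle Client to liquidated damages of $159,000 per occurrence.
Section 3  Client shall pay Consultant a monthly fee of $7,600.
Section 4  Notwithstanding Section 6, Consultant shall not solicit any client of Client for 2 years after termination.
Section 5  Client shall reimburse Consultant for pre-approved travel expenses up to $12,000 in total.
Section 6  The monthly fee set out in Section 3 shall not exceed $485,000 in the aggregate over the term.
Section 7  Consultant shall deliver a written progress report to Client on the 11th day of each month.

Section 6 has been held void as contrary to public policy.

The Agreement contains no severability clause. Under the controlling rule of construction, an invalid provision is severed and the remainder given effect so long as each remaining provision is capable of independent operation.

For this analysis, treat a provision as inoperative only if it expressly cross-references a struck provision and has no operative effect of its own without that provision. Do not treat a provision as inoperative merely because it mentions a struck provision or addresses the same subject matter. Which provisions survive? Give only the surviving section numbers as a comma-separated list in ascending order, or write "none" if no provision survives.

Section 6 is struck. Section 4 mentions Section 6 but its own obligation stands independently of Section 6, so Section 4 is not affected. No other provision's operative terms depend on Section 6. Under the stated default rule, only provisions that cannot operate independently fall away; the rest are enforced. That leaves Section 1, Section 2, Section 3, Section 4, Section 5, and Section 7 in effect.

1, 2, 3, 4, 5, 7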